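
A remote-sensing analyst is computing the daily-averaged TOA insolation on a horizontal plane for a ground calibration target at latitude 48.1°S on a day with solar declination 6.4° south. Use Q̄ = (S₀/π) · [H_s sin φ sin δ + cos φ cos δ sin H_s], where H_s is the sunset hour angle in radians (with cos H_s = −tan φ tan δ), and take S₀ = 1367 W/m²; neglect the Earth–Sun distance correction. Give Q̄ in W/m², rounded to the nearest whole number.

The sunset hour angle satisfies cos H_s = −tan φ tan δ = -0.1250, giving H_s = 97.18°. In radians, H_s = 1.6961.
H_s sin φ sin δ = 1.6961 × -0.7443 × -0.1115 = 0.1408.
cos φ cos δ sin H_s = 0.6678 × 0.9938 × 0.9922 = 0.6585.
Q̄ = (1367/π) × (0.1408 + 0.6585) = 435.13 × 0.7993 = 347.80 W/m².

348 W/m²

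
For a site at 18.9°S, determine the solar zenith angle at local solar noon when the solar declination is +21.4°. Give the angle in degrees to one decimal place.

At local solar noon the hour angle is zero, so the zenith angle is |φ − δ| = |-18.9° − (21.4°)| = 40.3°.

40.3°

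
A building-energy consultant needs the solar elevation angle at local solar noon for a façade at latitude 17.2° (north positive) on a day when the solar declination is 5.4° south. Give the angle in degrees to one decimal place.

67.4°

At local solar noon the hour angle is zero, so the elevation is 90° − |φ − δ| = 90° − |17.2° − (-5.4°)| = 90° − 22.6° = 67.4°.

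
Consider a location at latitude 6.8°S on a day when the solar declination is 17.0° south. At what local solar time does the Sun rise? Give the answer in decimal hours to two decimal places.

The sunset hour angle satisfies cos H_s = −tan φ tan δ = -0.0365, giving H_s = 92.09°.
Sunrise is at 12 − H_s/15 = 12 − 6.139 = 5.861 h local solar time.

5.86 h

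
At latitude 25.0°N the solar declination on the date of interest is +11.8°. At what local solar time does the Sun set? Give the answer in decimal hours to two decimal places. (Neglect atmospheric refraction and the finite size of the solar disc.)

18.37 h

cos H_s = −tan(25.0°) · tan(11.8°) = -0.0974, so H_s = arccos(-0.0974) = 95.59°.
Sunset is at 12 + H_s/15 = 12 + 6.373 = 18.373 h local solar time.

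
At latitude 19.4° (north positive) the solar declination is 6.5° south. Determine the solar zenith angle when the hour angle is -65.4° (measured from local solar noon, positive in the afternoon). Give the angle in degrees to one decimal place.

cos θ_z = sin φ sin δ + cos φ cos δ cos H = (0.3322)(-0.1132) + (0.9432)(0.9936)(0.4163) = 0.3525.
θ_z = arccos(0.3525) = 69.36°.

69.4°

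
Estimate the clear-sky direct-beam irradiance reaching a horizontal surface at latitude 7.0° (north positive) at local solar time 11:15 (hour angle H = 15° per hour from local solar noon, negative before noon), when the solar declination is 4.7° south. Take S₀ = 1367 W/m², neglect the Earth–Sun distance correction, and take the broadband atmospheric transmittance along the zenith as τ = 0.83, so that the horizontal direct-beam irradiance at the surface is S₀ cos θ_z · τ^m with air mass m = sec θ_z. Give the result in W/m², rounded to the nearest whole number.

1081 W/m²

Hour angle H = 15° × (11.25 − 12) = -11.25°.
cos θ_z = sin(7.0°) sin(-4.7°) + cos(7.0°) cos(-4.7°) cos(-11.25°) = -0.0100 + 0.9702 = 0.9602.
Air mass m = 1/cos θ_z = 1/0.9602 = 1.041; τ^m = 0.83^1.041 = 0.8237.
Surface direct beam = 1367 × 0.9602 × 0.8237 = 1081.18 W/m².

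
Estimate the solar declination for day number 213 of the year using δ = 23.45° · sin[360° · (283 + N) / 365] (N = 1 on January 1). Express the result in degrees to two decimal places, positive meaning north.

+18.17°

360 × (283 + 213) / 365 = 489.205°; sin(489.205°) = 0.7749.
δ = 23.45 × 0.7749 = 18.171° ≈ +18.17°.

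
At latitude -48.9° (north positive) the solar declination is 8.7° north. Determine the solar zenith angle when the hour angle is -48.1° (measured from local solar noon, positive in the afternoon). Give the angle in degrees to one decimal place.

cos θ_z = sin(-48.9°) sin(8.7°) + cos(-48.9°) cos(8.7°) cos(-48.10°) = -0.1140 + 0.4340 = 0.3200.
θ_z = arccos(0.3200) = 71.34°.

71.3°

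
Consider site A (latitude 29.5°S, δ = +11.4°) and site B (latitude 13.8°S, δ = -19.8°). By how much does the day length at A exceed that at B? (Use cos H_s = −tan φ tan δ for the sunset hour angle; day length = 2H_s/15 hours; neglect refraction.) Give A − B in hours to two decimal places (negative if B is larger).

-1.55 h

A: H_s = arccos(−tan -29.5° · tan 11.4°) = 83.45°, so 2H_s/15 = 11.1267 h.
B: H_s = arccos(−tan -13.8° · tan -19.8°) = 95.07°, so 2H_s/15 = 12.6760 h.
A − B = 11.1267 − 12.6760 = -1.5493 h.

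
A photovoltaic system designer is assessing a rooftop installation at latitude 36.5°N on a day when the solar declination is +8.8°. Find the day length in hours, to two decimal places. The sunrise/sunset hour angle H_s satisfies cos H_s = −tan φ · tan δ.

12.88 hours

−tan φ tan δ = −(0.7400)(0.1548) = -0.1146; H_s = arccos(-0.1146) = 96.58°.
Day length = 2 H_s / 15° h⁻¹ = 193.16° / 15 = 12.877 h.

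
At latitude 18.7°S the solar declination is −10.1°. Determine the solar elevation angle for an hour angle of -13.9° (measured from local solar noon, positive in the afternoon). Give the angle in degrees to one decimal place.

74.0°

cos θ_z = sin φ sin δ + cos φ cos δ cos H = (-0.3206)(-0.1754) + (0.9472)(0.9845)(0.9707) = 0.9614.
θ_z = arccos(0.9614) = 15.97°, so the elevation is 90° − 15.97° = 74.03°.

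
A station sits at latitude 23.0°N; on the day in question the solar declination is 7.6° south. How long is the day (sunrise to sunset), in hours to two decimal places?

cos H_s = −tan(23.0°) · tan(-7.6°) = 0.0566, so H_s = arccos(0.0566) = 86.76°.
Day length = 2 H_s / 15° h⁻¹ = 173.52° / 15 = 11.568 h.

11.57 hours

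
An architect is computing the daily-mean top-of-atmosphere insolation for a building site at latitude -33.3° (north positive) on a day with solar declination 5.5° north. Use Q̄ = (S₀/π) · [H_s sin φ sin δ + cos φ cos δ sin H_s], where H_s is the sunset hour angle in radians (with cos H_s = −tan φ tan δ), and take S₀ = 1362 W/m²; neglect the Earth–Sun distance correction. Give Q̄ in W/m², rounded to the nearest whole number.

326 W/m²

−tan φ tan δ = −(-0.6569)(0.0963) = 0.0633; H_s = arccos(0.0633) = 86.37°. In radians, H_s = 1.5074.
H_s sin φ sin δ = 1.5074 × -0.5490 × 0.0958 = -0.0793.
cos φ cos δ sin H_s = 0.8358 × 0.9954 × 0.9980 = 0.8303.
Q̄ = (1362/π) × (-0.0793 + 0.8303) = 433.54 × 0.7510 = 325.59 W/m².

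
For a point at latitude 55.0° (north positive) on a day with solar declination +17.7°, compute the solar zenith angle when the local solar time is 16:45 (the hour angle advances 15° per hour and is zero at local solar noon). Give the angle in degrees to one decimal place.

64.9°

Hour angle H = 15° × (16.75 − 12) = 71.25°.
cos θ_z = sin φ sin δ + cos φ cos δ cos H = (0.8192)(0.3040) + (0.5736)(0.9527)(0.3214) = 0.4247.
θ_z = arccos(0.4247) = 64.87°.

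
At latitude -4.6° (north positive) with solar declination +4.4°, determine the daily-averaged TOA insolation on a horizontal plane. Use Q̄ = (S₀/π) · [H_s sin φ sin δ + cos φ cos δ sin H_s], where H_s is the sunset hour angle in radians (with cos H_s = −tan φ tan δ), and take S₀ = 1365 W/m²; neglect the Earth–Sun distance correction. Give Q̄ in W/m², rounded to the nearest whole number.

cos H_s = −tan(-4.6°) · tan(4.4°) = 0.0062, so H_s = arccos(0.0062) = 89.64°. In radians, H_s = 1.5645.
H_s sin φ sin δ = 1.5645 × -0.0802 × 0.0767 = -0.0096.
cos φ cos δ sin H_s = 0.9968 × 0.9971 × 1.0000 = 0.9939.
Q̄ = (1365/π) × (-0.0096 + 0.9939) = 434.49 × 0.9843 = 427.67 W/m².

428 W/m²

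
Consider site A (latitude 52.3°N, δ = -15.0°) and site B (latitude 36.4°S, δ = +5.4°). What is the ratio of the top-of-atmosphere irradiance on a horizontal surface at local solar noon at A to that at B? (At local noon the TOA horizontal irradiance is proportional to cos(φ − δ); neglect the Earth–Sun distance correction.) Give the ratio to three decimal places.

A: cos θ_z = cos(52.3° − (-15.0°)) = 0.3859.
B: cos θ_z = cos(-36.4° − (5.4°)) = 0.7455.
Ratio A/B = 0.3859 / 0.7455 = 0.5176.

0.518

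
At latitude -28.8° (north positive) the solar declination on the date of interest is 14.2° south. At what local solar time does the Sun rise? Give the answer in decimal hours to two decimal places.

5.47 h

−tan φ tan δ = −(-0.5498)(-0.2530) = -0.1391; H_s = arccos(-0.1391) = 98.00°.
Sunrise is at 12 − H_s/15 = 12 − 6.533 = 5.467 h local solar time.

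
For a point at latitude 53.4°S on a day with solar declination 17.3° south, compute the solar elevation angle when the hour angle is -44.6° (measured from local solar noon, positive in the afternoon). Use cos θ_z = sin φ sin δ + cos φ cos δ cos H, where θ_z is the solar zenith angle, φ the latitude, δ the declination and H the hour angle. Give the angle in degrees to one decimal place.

cos θ_z = sin(-53.4°) sin(-17.3°) + cos(-53.4°) cos(-17.3°) cos(-44.60°) = 0.2387 + 0.4053 = 0.6440.
θ_z = arccos(0.6440) = 49.91°, so the elevation is 90° − 49.91° = 40.09°.

40.1°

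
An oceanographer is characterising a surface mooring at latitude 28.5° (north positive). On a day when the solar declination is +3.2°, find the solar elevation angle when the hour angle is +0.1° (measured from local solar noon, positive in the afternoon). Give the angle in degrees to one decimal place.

With φ = 28.5°, δ = 3.2°, H = 0.10°: sin φ sin δ = 0.0266, cos φ cos δ cos H = 0.8774, so cos θ_z = 0.9040.
θ_z = arccos(0.9040) = 25.31°, so the elevation is 90° − 25.31° = 64.69°.

64.7°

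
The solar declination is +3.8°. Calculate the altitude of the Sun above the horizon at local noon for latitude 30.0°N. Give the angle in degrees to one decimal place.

At local solar noon the hour angle is zero, so the elevation is 90° − |φ − δ| = 90° − |30.0° − (3.8°)| = 90° − 26.2° = 63.8°.

63.8°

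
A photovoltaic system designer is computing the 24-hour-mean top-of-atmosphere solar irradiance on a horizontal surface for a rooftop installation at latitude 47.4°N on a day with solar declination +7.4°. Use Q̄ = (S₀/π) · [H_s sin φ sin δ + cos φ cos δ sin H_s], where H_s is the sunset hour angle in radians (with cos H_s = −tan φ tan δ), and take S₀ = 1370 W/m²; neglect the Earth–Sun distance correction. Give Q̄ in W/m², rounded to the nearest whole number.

361 W/m²

−tan φ tan δ = −(1.0875)(0.1299) = -0.1413; H_s = arccos(-0.1413) = 98.12°. In radians, H_s = 1.7125.
H_s sin φ sin δ = 1.7125 × 0.7361 × 0.1288 = 0.1624.
cos φ cos δ sin H_s = 0.6769 × 0.9917 × 0.9900 = 0.6646.
Q̄ = (1370/π) × (0.1624 + 0.6646) = 436.08 × 0.8270 = 360.64 W/m².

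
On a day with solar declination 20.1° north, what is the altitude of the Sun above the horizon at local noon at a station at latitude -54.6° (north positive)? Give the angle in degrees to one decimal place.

At local solar noon the hour angle is zero, so the elevation is 90° − |φ − δ| = 90° − |-54.6° − (20.1°)| = 90° − 74.7° = 15.3°.

15.3°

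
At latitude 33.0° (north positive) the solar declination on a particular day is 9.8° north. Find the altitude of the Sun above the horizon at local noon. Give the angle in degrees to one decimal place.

66.8°

At local solar noon the hour angle is zero, so the elevation is 90° − |φ − δ| = 90° − |33.0° − (9.8°)| = 90° − 23.2° = 66.8°.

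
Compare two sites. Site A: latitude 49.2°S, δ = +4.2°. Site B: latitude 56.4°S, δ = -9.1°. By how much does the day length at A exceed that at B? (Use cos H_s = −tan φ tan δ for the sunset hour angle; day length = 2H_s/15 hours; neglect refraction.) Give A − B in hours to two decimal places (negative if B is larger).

-2.51 h

A: H_s = arccos(−tan -49.2° · tan 4.2°) = 85.12°, so 2H_s/15 = 11.3493 h.
B: H_s = arccos(−tan -56.4° · tan -9.1°) = 103.95°, so 2H_s/15 = 13.8600 h.
A − B = 11.3493 − 13.8600 = -2.5107 h.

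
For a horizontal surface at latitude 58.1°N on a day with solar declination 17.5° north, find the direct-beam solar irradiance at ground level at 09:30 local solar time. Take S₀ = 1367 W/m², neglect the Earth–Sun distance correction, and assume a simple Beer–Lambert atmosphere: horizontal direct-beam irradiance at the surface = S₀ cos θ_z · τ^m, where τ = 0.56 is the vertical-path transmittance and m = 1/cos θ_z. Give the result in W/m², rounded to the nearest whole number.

370 W/m²

Hour angle H = 15° × (9.5 − 12) = -37.50°.
cos θ_z = sin(58.1°) sin(17.5°) + cos(58.1°) cos(17.5°) cos(-37.50°) = 0.2553 + 0.3998 = 0.6551.
Air mass m = 1/cos θ_z = 1/0.6551 = 1.526; τ^m = 0.56^1.526 = 0.4128.
Surface direct beam = 1367 × 0.6551 × 0.4128 = 369.67 W/m².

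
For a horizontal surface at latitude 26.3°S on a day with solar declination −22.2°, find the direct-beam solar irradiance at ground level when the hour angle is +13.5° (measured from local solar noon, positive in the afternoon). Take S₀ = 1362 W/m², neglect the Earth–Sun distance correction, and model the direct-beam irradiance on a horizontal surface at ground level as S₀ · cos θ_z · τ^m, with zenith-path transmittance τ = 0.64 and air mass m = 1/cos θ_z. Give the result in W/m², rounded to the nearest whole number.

cos θ_z = sin(-26.3°) sin(-22.2°) + cos(-26.3°) cos(-22.2°) cos(13.50°) = 0.1674 + 0.8071 = 0.9745.
Air mass m = 1/cos θ_z = 1/0.9745 = 1.026; τ^m = 0.64^1.026 = 0.6326.
Surface direct beam = 1362 × 0.9745 × 0.6326 = 839.63 W/m².

840 W/m²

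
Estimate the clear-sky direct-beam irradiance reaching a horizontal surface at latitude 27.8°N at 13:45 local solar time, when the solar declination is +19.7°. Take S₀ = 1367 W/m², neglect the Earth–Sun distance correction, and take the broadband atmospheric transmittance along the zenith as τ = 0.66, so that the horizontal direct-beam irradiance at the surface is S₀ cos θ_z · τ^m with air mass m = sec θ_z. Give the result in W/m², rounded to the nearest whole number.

Hour angle H = 15° × (13.75 − 12) = 26.25°.
cos θ_z = sin φ sin δ + cos φ cos δ cos H = (0.4664)(0.3371) + (0.8846)(0.9415)(0.8969) = 0.9042.
Air mass m = 1/cos θ_z = 1/0.9042 = 1.106; τ^m = 0.66^1.106 = 0.6316.
Surface direct beam = 1367 × 0.9042 × 0.6316 = 780.68 W/m².

781 W/m²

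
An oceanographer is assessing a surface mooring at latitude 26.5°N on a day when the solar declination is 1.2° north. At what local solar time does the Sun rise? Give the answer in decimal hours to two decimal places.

5.96 h

−tan φ tan δ = −(0.4986)(0.0209) = -0.0104; H_s = arccos(-0.0104) = 90.60°.
Sunrise is at 12 − H_s/15 = 12 − 6.040 = 5.960 h local solar time.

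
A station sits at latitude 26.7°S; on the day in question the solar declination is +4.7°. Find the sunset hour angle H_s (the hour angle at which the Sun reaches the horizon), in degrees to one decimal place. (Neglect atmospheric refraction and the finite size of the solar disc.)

87.6°

The sunset hour angle satisfies cos H_s = −tan φ tan δ = 0.0413, giving H_s = 87.63°.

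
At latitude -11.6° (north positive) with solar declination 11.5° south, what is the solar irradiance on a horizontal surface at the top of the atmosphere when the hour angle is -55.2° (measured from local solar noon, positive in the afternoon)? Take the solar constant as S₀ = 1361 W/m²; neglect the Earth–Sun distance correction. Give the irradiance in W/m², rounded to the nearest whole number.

cos θ_z = sin(-11.6°) sin(-11.5°) + cos(-11.6°) cos(-11.5°) cos(-55.20°) = 0.0401 + 0.5478 = 0.5879.
Top-of-atmosphere irradiance = S₀ cos θ_z = 1361 × 0.5879 = 800.13 W/m².

800 W/m²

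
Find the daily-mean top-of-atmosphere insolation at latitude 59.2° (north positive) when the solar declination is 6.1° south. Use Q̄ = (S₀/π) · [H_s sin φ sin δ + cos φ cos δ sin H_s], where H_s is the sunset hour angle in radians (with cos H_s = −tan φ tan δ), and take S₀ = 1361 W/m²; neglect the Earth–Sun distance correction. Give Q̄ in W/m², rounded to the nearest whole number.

162 W/m²

cos H_s = −tan(59.2°) · tan(-6.1°) = 0.1793, so H_s = arccos(0.1793) = 79.67°. In radians, H_s = 1.3905.
H_s sin φ sin δ = 1.3905 × 0.8590 × -0.1063 = -0.1270.
cos φ cos δ sin H_s = 0.5120 × 0.9943 × 0.9838 = 0.5008.
Q̄ = (1361/π) × (-0.1270 + 0.5008) = 433.22 × 0.3738 = 161.94 W/m².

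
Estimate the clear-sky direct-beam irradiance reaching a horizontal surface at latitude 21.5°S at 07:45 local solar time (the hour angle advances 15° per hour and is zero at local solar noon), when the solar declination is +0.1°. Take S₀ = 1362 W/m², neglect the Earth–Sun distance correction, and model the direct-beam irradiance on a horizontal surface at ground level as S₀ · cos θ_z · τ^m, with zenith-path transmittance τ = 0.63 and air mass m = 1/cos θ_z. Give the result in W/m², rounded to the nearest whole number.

Hour angle H = 15° × (7.75 − 12) = -63.75°.
With φ = -21.5°, δ = 0.1°, H = -63.75°: sin φ sin δ = -0.0006, cos φ cos δ cos H = 0.4115, so cos θ_z = 0.4109.
Air mass m = 1/cos θ_z = 1/0.4109 = 2.434; τ^m = 0.63^2.434 = 0.3248.
Surface direct beam = 1362 × 0.4109 × 0.3248 = 181.77 W/m².

182 W/m²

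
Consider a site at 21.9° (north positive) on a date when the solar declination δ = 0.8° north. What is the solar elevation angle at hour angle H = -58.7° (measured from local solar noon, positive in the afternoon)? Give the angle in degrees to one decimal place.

29.2°

With φ = 21.9°, δ = 0.8°, H = -58.70°: sin φ sin δ = 0.0052, cos φ cos δ cos H = 0.4820, so cos θ_z = 0.4872.
θ_z = arccos(0.4872) = 60.84°, so the elevation is 90° − 60.84° = 29.16°.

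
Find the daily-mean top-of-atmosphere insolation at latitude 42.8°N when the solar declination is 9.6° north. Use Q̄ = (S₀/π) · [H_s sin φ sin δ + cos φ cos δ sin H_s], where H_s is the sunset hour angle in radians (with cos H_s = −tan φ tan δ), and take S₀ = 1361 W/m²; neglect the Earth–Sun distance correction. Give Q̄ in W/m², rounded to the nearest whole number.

cos H_s = −tan(42.8°) · tan(9.6°) = -0.1566, so H_s = arccos(-0.1566) = 99.01°. In radians, H_s = 1.7281.
H_s sin φ sin δ = 1.7281 × 0.6794 × 0.1668 = 0.1958.
cos φ cos δ sin H_s = 0.7337 × 0.9860 × 0.9877 = 0.7145.
Q̄ = (1361/π) × (0.1958 + 0.7145) = 433.22 × 0.9103 = 394.36 W/m².

394 W/m²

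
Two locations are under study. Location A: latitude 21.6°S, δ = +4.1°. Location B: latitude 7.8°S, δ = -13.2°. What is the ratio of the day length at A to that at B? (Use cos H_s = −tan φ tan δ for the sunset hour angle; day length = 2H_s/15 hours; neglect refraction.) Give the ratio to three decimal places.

A: H_s = arccos(−tan -21.6° · tan 4.1°) = 88.37°, so 2H_s/15 = 11.7827 h.
B: H_s = arccos(−tan -7.8° · tan -13.2°) = 91.84°, so 2H_s/15 = 12.2453 h.
Ratio A/B = 11.7827 / 12.2453 = 0.9622.

0.962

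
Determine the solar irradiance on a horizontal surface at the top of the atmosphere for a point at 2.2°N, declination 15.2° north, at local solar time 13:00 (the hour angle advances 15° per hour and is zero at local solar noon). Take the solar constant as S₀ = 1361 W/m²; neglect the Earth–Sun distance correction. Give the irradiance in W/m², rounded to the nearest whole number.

Hour angle H = 15° × (13 − 12) = 15.00°.
With φ = 2.2°, δ = 15.2°, H = 15.00°: sin φ sin δ = 0.0101, cos φ cos δ cos H = 0.9314, so cos θ_z = 0.9415.
Top-of-atmosphere irradiance = S₀ cos θ_z = 1361 × 0.9415 = 1281.38 W/m².

1281 W/m²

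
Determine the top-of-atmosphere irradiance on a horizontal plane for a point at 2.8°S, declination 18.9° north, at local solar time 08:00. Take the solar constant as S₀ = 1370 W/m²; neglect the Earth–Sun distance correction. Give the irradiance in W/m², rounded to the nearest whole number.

626 W/m²

Hour angle H = 15° × (8 − 12) = -60.00°.
cos θ_z = sin(-2.8°) sin(18.9°) + cos(-2.8°) cos(18.9°) cos(-60.00°) = -0.0158 + 0.4725 = 0.4567.
Top-of-atmosphere irradiance = S₀ cos θ_z = 1370 × 0.4567 = 625.68 W/m².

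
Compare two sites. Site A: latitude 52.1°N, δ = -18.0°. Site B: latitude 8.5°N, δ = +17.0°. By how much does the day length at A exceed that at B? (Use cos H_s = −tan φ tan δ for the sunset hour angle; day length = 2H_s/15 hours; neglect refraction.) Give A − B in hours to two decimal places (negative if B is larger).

A: H_s = arccos(−tan 52.1° · tan -18.0°) = 65.33°, so 2H_s/15 = 8.7107 h.
B: H_s = arccos(−tan 8.5° · tan 17.0°) = 92.62°, so 2H_s/15 = 12.3493 h.
A − B = 8.7107 − 12.3493 = -3.6386 h.

-3.64 h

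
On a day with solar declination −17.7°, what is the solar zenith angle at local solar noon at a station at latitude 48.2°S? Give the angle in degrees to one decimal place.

30.5°

At local solar noon the hour angle is zero, so the zenith angle is |φ − δ| = |-48.2° − (-17.7°)| = 30.5°.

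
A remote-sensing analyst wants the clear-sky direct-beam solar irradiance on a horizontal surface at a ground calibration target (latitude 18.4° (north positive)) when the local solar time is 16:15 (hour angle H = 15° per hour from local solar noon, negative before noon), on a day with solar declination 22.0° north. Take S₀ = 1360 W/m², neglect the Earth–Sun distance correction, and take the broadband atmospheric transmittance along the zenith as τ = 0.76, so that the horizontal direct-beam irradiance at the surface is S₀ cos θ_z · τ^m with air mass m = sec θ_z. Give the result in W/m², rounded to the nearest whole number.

402 W/m²

Hour angle H = 15° × (16.25 − 12) = 63.75°.
cos θ_z = sin(18.4°) sin(22.0°) + cos(18.4°) cos(22.0°) cos(63.75°) = 0.1182 + 0.3891 = 0.5073.
Air mass m = 1/cos θ_z = 1/0.5073 = 1.971; τ^m = 0.76^1.971 = 0.5822.
Surface direct beam = 1360 × 0.5073 × 0.5822 = 401.68 W/m².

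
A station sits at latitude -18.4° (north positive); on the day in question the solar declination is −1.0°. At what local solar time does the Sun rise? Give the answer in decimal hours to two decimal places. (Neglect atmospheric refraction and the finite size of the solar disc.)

cos H_s = −tan(-18.4°) · tan(-1.0°) = -0.0058, so H_s = arccos(-0.0058) = 90.33°.
Sunrise is at 12 − H_s/15 = 12 − 6.022 = 5.978 h local solar time.

5.98 h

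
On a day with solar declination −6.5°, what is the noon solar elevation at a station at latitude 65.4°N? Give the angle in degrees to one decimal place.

18.1°

At local solar noon the hour angle is zero, so the elevation is 90° − |φ − δ| = 90° − |65.4° − (-6.5°)| = 90° − 71.9° = 18.1°.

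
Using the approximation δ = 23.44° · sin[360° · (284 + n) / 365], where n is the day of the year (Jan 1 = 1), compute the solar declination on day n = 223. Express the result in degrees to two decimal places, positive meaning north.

+15.05°

360 × (284 + 223) / 365 = 500.055°; sin(500.055°) = 0.6421.
δ = 23.44 × 0.6421 = 15.051° ≈ +15.05°.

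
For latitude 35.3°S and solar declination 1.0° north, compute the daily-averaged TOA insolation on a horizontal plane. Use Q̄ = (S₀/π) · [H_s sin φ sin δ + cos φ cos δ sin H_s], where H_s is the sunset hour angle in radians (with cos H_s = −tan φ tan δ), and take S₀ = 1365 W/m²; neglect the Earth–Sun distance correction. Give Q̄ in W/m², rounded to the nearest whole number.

348 W/m²

−tan φ tan δ = −(-0.7080)(0.0175) = 0.0124; H_s = arccos(0.0124) = 89.29°. In radians, H_s = 1.5584.
H_s sin φ sin δ = 1.5584 × -0.5779 × 0.0175 = -0.0158.
cos φ cos δ sin H_s = 0.8161 × 0.9998 × 0.9999 = 0.8159.
Q̄ = (1365/π) × (-0.0158 + 0.8159) = 434.49 × 0.8001 = 347.64 W/m².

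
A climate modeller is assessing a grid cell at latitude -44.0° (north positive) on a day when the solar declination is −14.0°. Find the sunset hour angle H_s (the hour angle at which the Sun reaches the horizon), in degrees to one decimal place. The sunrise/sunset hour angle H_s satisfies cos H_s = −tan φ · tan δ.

103.9°

cos H_s = −tan(-44.0°) · tan(-14.0°) = -0.2408, so H_s = arccos(-0.2408) = 103.93°.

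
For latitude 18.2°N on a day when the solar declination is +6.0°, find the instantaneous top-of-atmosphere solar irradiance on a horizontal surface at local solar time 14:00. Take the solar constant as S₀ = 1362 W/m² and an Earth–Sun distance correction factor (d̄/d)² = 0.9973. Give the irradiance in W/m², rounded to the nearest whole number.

1156 W/m²

Hour angle H = 15° × (14 − 12) = 30.00°.
cos θ_z = sin φ sin δ + cos φ cos δ cos H = (0.3123)(0.1045) + (0.9500)(0.9945)(0.8660) = 0.8508.
Top-of-atmosphere irradiance = S₀ (d̄/d)² cos θ_z = 1362 × 0.9973 × 0.8508 = 1155.66 W/m².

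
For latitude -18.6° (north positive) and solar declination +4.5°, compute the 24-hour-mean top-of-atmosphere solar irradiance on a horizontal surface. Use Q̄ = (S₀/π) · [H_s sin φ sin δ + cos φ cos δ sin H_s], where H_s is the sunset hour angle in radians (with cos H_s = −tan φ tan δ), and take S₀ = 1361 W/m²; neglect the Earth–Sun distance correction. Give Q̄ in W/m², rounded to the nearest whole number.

392 W/m²

−tan φ tan δ = −(-0.3365)(0.0787) = 0.0265; H_s = arccos(0.0265) = 88.48°. In radians, H_s = 1.5443.
H_s sin φ sin δ = 1.5443 × -0.3190 × 0.0785 = -0.0387.
cos φ cos δ sin H_s = 0.9478 × 0.9969 × 0.9996 = 0.9445.
Q̄ = (1361/π) × (-0.0387 + 0.9445) = 433.22 × 0.9058 = 392.41 W/m².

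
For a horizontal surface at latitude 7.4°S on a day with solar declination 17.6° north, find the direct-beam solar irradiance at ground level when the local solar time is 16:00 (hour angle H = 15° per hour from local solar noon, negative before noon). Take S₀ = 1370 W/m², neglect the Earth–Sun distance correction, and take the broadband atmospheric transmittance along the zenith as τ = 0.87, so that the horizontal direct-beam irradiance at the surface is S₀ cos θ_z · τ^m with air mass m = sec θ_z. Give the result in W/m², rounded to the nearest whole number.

Hour angle H = 15° × (16 − 12) = 60.00°.
cos θ_z = sin(-7.4°) sin(17.6°) + cos(-7.4°) cos(17.6°) cos(60.00°) = -0.0389 + 0.4726 = 0.4337.
Air mass m = 1/cos θ_z = 1/0.4337 = 2.306; τ^m = 0.87^2.306 = 0.7253.
Surface direct beam = 1370 × 0.4337 × 0.7253 = 430.95 W/m².

431 W/m²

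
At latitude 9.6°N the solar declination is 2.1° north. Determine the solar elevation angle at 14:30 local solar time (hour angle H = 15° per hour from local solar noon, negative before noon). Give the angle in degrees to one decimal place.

Hour angle H = 15° × (14.5 − 12) = 37.50°.
With φ = 9.6°, δ = 2.1°, H = 37.50°: sin φ sin δ = 0.0061, cos φ cos δ cos H = 0.7817, so cos θ_z = 0.7878.
θ_z = arccos(0.7878) = 38.02°, so the elevation is 90° − 38.02° = 51.98°.

52.0°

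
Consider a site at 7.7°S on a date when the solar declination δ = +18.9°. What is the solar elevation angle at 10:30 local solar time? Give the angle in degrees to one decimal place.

Hour angle H = 15° × (10.5 − 12) = -22.50°.
With φ = -7.7°, δ = 18.9°, H = -22.50°: sin φ sin δ = -0.0434, cos φ cos δ cos H = 0.8662, so cos θ_z = 0.8228.
θ_z = arccos(0.8228) = 34.63°, so the elevation is 90° − 34.63° = 55.37°.

55.4°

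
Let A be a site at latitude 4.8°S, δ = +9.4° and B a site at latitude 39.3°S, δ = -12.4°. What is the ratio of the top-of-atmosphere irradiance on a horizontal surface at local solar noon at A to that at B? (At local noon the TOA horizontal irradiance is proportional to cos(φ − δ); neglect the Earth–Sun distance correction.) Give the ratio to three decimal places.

A: cos θ_z = cos(-4.8° − (9.4°)) = 0.9694.
B: cos θ_z = cos(-39.3° − (-12.4°)) = 0.8918.
Ratio A/B = 0.9694 / 0.8918 = 1.0870.

1.087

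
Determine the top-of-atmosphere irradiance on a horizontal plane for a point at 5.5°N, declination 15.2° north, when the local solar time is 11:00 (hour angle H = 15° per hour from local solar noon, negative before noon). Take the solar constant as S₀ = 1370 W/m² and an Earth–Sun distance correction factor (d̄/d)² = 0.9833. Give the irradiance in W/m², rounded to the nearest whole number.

1284 W/m²

Hour angle H = 15° × (11 − 12) = -15.00°.
With φ = 5.5°, δ = 15.2°, H = -15.00°: sin φ sin δ = 0.0251, cos φ cos δ cos H = 0.9278, so cos θ_z = 0.9529.
Top-of-atmosphere irradiance = S₀ (d̄/d)² cos θ_z = 1370 × 0.9833 × 0.9529 = 1283.67 W/m².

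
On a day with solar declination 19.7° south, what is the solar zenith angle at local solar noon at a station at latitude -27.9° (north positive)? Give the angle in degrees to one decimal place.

At local solar noon the hour angle is zero, so the zenith angle is |φ − δ| = |-27.9° − (-19.7°)| = 8.2°.

8.2°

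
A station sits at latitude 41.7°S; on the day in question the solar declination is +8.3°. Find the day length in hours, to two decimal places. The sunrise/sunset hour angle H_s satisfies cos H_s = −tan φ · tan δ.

11.00 hours

−tan φ tan δ = −(-0.8910)(0.1459) = 0.1300; H_s = arccos(0.1300) = 82.53°.
Day length = 2 H_s / 15° h⁻¹ = 165.06° / 15 = 11.004 h.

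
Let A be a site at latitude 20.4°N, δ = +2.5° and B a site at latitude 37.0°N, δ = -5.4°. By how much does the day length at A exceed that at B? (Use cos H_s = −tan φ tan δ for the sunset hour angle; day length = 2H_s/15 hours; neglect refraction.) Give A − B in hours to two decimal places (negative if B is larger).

A: H_s = arccos(−tan 20.4° · tan 2.5°) = 90.93°, so 2H_s/15 = 12.1240 h.
B: H_s = arccos(−tan 37.0° · tan -5.4°) = 85.92°, so 2H_s/15 = 11.4560 h.
A − B = 12.1240 − 11.4560 = 0.6680 h.

+0.67 h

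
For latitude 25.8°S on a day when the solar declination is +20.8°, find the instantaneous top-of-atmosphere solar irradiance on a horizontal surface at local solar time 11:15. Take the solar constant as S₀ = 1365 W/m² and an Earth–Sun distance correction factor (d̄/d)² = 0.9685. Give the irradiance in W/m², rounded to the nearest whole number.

Hour angle H = 15° × (11.25 − 12) = -11.25°.
cos θ_z = sin φ sin δ + cos φ cos δ cos H = (-0.4352)(0.3551) + (0.9003)(0.9348)(0.9808) = 0.6709.
Top-of-atmosphere irradiance = S₀ (d̄/d)² cos θ_z = 1365 × 0.9685 × 0.6709 = 886.93 W/m².

887 W/m²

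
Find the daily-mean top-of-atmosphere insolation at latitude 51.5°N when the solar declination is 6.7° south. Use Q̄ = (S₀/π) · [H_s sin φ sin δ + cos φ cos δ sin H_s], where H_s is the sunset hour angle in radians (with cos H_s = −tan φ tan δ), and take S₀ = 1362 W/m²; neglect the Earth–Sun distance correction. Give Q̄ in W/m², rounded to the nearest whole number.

209 W/m²

The sunset hour angle satisfies cos H_s = −tan φ tan δ = 0.1477, giving H_s = 81.51°. In radians, H_s = 1.4226.
H_s sin φ sin δ = 1.4226 × 0.7826 × -0.1167 = -0.1299.
cos φ cos δ sin H_s = 0.6225 × 0.9932 × 0.9890 = 0.6115.
Q̄ = (1362/π) × (-0.1299 + 0.6115) = 433.54 × 0.4816 = 208.79 W/m².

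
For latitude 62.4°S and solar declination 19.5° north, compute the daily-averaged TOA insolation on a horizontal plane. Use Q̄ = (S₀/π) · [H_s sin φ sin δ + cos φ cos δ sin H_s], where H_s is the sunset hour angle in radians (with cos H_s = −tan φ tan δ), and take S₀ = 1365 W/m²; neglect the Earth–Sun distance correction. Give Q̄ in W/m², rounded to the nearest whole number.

33 W/m²

−tan φ tan δ = −(-1.9128)(0.3541) = 0.6773; H_s = arccos(0.6773) = 47.37°. In radians, H_s = 0.8268.
H_s sin φ sin δ = 0.8268 × -0.8862 × 0.3338 = -0.2446.
cos φ cos δ sin H_s = 0.4633 × 0.9426 × 0.7358 = 0.3213.
Q̄ = (1365/π) × (-0.2446 + 0.3213) = 434.49 × 0.0767 = 33.33 W/m².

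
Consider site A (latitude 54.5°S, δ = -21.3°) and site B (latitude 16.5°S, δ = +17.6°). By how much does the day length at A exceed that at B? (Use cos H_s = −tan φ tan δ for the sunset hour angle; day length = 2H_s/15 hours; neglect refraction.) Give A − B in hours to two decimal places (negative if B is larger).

+5.14 h

A: H_s = arccos(−tan -54.5° · tan -21.3°) = 123.13°, so 2H_s/15 = 16.4173 h.
B: H_s = arccos(−tan -16.5° · tan 17.6°) = 84.61°, so 2H_s/15 = 11.2813 h.
A − B = 16.4173 − 11.2813 = 5.1360 h.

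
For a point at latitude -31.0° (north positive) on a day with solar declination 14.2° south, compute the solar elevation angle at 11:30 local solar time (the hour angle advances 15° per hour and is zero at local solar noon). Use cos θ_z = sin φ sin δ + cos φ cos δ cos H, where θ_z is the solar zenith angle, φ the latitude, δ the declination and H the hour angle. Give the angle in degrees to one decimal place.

Hour angle H = 15° × (11.5 − 12) = -7.50°.
cos θ_z = sin(-31.0°) sin(-14.2°) + cos(-31.0°) cos(-14.2°) cos(-7.50°) = 0.1263 + 0.8239 = 0.9502.
θ_z = arccos(0.9502) = 18.16°, so the elevation is 90° − 18.16° = 71.84°.

71.8°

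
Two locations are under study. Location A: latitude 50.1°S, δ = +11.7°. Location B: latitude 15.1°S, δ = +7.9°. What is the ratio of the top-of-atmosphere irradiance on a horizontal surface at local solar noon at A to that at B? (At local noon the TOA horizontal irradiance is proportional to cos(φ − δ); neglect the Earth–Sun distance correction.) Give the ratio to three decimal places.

A: cos θ_z = cos(-50.1° − (11.7°)) = 0.4726.
B: cos θ_z = cos(-15.1° − (7.9°)) = 0.9205.
Ratio A/B = 0.4726 / 0.9205 = 0.5134.

0.513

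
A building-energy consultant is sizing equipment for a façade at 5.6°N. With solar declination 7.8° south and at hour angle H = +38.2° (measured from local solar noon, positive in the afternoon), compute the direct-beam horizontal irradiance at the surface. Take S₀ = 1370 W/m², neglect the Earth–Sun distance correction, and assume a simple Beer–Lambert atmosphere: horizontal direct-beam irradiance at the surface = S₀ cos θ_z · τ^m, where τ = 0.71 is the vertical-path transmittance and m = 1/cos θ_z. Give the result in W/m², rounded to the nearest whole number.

With φ = 5.6°, δ = -7.8°, H = 38.20°: sin φ sin δ = -0.0132, cos φ cos δ cos H = 0.7749, so cos θ_z = 0.7617.
Air mass m = 1/cos θ_z = 1/0.7617 = 1.313; τ^m = 0.71^1.313 = 0.6378.
Surface direct beam = 1370 × 0.7617 × 0.6378 = 665.56 W/m².

666 W/m²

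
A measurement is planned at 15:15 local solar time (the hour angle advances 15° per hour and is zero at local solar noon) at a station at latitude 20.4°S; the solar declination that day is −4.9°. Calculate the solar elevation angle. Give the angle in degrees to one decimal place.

40.2°

Hour angle H = 15° × (15.25 − 12) = 48.75°.
With φ = -20.4°, δ = -4.9°, H = 48.75°: sin φ sin δ = 0.0298, cos φ cos δ cos H = 0.6157, so cos θ_z = 0.6455.
θ_z = arccos(0.6455) = 49.80°, so the elevation is 90° − 49.80° = 40.20°.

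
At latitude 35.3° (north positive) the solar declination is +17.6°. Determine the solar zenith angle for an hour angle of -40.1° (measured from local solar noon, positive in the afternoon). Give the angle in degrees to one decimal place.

39.7°

cos θ_z = sin(35.3°) sin(17.6°) + cos(35.3°) cos(17.6°) cos(-40.10°) = 0.1747 + 0.5951 = 0.7698.
θ_z = arccos(0.7698) = 39.66°.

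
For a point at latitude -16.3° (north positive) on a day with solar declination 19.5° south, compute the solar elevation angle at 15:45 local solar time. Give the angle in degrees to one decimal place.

Hour angle H = 15° × (15.75 − 12) = 56.25°.
With φ = -16.3°, δ = -19.5°, H = 56.25°: sin φ sin δ = 0.0937, cos φ cos δ cos H = 0.5027, so cos θ_z = 0.5964.
θ_z = arccos(0.5964) = 53.39°, so the elevation is 90° − 53.39° = 36.61°.

36.6°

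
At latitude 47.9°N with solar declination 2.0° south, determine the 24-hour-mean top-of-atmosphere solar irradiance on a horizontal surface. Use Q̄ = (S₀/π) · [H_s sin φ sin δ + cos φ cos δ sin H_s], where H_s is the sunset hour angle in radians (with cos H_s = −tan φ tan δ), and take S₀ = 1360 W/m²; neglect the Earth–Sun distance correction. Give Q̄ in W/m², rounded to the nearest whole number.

−tan φ tan δ = −(1.1067)(-0.0349) = 0.0386; H_s = arccos(0.0386) = 87.79°. In radians, H_s = 1.5322.
H_s sin φ sin δ = 1.5322 × 0.7420 × -0.0349 = -0.0397.
cos φ cos δ sin H_s = 0.6704 × 0.9994 × 0.9993 = 0.6695.
Q̄ = (1360/π) × (-0.0397 + 0.6695) = 432.90 × 0.6298 = 272.64 W/m².

273 W/m²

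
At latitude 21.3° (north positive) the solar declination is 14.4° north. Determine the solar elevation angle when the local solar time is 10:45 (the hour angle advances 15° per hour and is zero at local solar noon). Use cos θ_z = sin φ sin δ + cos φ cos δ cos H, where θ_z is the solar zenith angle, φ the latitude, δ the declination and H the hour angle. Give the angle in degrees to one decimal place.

70.9°

Hour angle H = 15° × (10.75 − 12) = -18.75°.
cos θ_z = sin φ sin δ + cos φ cos δ cos H = (0.3633)(0.2487) + (0.9317)(0.9686)(0.9469) = 0.9449.
θ_z = arccos(0.9449) = 19.11°, so the elevation is 90° − 19.11° = 70.89°.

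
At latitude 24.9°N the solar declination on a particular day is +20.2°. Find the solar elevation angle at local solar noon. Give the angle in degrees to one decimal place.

At local solar noon the hour angle is zero, so the elevation is 90° − |φ − δ| = 90° − |24.9° − (20.2°)| = 90° − 4.7° = 85.3°.

85.3°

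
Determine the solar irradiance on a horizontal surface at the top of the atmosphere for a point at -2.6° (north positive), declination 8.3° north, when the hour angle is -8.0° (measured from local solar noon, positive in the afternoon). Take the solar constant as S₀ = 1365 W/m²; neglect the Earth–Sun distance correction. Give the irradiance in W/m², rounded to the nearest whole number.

1327 W/m²

With φ = -2.6°, δ = 8.3°, H = -8.00°: sin φ sin δ = -0.0065, cos φ cos δ cos H = 0.9789, so cos θ_z = 0.9724.
Top-of-atmosphere irradiance = S₀ cos θ_z = 1365 × 0.9724 = 1327.33 W/m².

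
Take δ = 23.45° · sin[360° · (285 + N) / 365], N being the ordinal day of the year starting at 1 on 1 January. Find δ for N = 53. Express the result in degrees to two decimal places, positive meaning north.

-10.51°

360 × (285 + 53) / 365 = 333.370°; sin(333.370°) = -0.4482.
δ = 23.45 × -0.4482 = -10.510° ≈ -10.51°.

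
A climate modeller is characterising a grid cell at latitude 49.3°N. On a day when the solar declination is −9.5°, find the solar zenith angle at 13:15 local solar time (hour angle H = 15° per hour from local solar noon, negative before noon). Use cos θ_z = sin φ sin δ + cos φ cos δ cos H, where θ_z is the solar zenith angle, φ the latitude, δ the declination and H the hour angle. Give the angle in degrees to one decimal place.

Hour angle H = 15° × (13.25 − 12) = 18.75°.
With φ = 49.3°, δ = -9.5°, H = 18.75°: sin φ sin δ = -0.1251, cos φ cos δ cos H = 0.6090, so cos θ_z = 0.4839.
θ_z = arccos(0.4839) = 61.06°.

61.1°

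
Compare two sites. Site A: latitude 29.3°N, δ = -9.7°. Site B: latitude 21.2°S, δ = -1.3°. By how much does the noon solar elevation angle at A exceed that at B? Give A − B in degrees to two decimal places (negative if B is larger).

-19.10°

A: 90° − |29.3 − (-9.7)| = 51.00°.
B: 90° − |-21.2 − (-1.3)| = 70.10°.
A − B = 51.00 − 70.10 = -19.10°.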